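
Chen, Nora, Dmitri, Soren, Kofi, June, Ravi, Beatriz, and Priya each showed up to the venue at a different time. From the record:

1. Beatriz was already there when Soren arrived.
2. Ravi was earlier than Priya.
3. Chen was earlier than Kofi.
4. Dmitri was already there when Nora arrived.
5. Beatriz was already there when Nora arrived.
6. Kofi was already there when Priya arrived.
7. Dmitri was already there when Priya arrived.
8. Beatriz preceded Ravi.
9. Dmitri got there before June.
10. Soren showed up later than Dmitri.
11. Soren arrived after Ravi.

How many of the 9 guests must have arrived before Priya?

Directly stated before Priya: Dmitri, Kofi, and Ravi.
Beatriz reaches Priya via Beatriz → Ravi → Priya.
Chen reaches Priya via Chen → Kofi → Priya.
No chain forces June (or any of the others) ahead of Priya.
That's Beatriz, Chen, Dmitri, Kofi, and Ravi — 5 in all.

5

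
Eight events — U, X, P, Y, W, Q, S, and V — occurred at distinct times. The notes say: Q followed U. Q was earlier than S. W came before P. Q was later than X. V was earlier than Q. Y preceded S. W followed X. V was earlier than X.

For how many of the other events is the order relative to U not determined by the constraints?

Forced after U: Q and S.
That leaves P, V, W, X, and Y with no forced order relative to U — 5.

5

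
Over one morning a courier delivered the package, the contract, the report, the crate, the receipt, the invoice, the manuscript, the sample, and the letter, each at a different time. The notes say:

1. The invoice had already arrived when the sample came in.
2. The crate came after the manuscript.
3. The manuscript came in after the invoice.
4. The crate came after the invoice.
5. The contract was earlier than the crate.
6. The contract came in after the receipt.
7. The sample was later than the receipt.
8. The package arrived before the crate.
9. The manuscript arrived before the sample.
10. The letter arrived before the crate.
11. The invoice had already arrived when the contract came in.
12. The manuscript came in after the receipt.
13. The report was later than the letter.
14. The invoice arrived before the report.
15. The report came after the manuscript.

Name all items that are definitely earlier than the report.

Directly stated before the report: the invoice, the letter, and the manuscript.
The receipt reaches the report via the receipt → the manuscript → the report.

the invoice, the letter, the manuscript, the receipt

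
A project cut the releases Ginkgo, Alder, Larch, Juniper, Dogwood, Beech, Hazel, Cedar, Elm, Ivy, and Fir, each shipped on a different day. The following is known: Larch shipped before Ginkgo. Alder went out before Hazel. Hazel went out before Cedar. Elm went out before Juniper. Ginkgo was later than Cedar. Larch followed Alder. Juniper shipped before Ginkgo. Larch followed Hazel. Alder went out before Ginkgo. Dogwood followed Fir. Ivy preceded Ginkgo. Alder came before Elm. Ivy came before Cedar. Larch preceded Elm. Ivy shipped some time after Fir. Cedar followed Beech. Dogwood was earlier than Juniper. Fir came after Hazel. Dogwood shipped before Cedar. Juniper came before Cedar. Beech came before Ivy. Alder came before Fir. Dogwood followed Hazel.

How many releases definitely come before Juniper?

6

Directly stated before Juniper: Dogwood and Elm.
Alder reaches Juniper via Alder → Elm → Juniper.
Fir reaches Juniper via Fir → Dogwood → Juniper.
Hazel reaches Juniper via Hazel → Dogwood → Juniper.
Likewise Larch reaches Juniper by chaining the stated constraints.
That's Alder, Dogwood, Elm, Fir, Hazel, and Larch — 6 in all.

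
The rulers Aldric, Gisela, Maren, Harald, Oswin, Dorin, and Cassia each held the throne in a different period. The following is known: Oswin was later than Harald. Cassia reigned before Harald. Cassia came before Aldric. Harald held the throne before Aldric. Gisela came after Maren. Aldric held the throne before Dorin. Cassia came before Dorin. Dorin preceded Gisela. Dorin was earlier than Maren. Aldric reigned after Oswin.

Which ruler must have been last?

Every other ruler has a chain of constraints placing them before Gisela, so Gisela is last.

Gisela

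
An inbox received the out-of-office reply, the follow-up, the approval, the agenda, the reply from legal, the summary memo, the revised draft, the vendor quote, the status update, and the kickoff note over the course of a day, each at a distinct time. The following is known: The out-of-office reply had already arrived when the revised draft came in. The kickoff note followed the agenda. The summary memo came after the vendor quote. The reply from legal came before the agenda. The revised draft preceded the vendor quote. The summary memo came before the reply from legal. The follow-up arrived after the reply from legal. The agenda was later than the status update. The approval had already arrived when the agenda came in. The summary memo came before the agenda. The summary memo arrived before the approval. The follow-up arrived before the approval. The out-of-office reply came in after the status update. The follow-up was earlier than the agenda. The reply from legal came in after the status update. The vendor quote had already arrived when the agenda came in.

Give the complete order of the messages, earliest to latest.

The constraints fix every adjacent pair, so only one ordering works:
the status update → the out-of-office reply → the revised draft → the vendor quote → the summary memo → the reply from legal → the follow-up → the approval → the agenda → the kickoff note.

the status update, the out-of-office reply, the revised draft, the vendor quote, the summary memo, the reply from legal, the follow-up, the approval, the agenda, the kickoff note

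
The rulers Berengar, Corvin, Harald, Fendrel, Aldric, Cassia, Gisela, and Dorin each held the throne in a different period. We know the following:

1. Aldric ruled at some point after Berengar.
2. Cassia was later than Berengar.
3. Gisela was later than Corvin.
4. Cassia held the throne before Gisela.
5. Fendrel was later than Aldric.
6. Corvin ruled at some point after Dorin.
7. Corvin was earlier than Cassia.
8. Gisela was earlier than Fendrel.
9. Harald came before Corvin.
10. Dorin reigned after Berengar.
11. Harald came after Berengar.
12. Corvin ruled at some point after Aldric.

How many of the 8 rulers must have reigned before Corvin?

Directly stated before Corvin: Aldric, Dorin, and Harald.
Berengar reaches Corvin via Berengar → Dorin → Corvin.
That's Aldric, Berengar, Dorin, and Harald — 4 in all.

4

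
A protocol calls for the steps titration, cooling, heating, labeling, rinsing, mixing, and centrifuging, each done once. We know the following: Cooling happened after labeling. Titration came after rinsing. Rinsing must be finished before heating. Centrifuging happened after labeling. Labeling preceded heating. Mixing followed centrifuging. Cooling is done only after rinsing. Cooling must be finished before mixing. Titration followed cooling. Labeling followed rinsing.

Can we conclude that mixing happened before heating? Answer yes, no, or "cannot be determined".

No chain of stated constraints runs from mixing to heating, and none runs from heating to mixing either.
So the relative order of mixing and heating is not fixed by the given facts.

cannot be determined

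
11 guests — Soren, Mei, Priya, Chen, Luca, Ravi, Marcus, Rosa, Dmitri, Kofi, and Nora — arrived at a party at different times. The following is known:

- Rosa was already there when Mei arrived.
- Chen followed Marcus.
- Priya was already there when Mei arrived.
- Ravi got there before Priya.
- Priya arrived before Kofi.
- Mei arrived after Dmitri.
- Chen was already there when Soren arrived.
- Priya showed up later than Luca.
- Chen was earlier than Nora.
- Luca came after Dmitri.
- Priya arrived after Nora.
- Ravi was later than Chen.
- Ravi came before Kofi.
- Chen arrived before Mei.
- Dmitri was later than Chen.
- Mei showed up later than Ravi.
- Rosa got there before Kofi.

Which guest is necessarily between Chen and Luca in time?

Tracing the constraints gives Chen → Dmitri → Luca, so Dmitri sits after Chen and before Luca.
No other guest is forced both after Chen and before Luca.

Dmitri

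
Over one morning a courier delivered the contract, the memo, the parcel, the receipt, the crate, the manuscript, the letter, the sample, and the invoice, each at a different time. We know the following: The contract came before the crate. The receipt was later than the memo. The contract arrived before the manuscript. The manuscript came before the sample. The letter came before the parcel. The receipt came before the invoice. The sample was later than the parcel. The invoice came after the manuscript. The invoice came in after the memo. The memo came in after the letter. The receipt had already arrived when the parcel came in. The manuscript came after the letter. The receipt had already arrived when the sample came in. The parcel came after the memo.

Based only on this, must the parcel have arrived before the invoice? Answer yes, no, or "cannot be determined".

cannot be determined

No chain of stated constraints runs from the parcel to the invoice, and none runs from the invoice to the parcel either.
So the relative order of the parcel and the invoice is not fixed by the given facts.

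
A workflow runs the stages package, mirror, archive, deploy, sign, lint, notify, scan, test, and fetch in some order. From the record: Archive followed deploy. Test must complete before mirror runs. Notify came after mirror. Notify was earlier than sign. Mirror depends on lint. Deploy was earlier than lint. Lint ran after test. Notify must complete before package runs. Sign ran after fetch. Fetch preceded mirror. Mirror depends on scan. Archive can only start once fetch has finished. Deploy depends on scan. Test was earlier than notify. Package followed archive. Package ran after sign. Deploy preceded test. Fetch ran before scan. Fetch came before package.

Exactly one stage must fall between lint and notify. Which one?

Tracing the constraints gives lint → mirror → notify, so mirror sits after lint and before notify.
No other stage is forced both after lint and before notify.

mirror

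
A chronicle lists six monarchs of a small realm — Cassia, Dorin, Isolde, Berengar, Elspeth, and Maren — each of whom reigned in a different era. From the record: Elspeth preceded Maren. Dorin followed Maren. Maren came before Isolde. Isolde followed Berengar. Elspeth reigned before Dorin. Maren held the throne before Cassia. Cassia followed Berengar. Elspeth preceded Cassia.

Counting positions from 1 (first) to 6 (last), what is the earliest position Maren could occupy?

2

Elspeth must come before Maren — 1 forced predecessor.
Nothing else is forced ahead of Maren, so their earliest slot is position 1 + 1 = 2.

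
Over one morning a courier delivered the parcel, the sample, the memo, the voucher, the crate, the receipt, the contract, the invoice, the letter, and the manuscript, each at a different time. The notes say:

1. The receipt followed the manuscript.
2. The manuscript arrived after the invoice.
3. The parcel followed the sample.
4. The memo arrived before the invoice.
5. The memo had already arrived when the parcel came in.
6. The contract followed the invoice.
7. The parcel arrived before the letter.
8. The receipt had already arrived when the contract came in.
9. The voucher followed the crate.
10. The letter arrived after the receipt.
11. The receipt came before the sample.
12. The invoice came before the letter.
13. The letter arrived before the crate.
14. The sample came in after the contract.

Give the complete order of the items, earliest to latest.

The constraints fix every adjacent pair, so only one ordering works:
the memo → the invoice → the manuscript → the receipt → the contract → the sample → the parcel → the letter → the crate → the voucher.

the memo, the invoice, the manuscript, the receipt, the contract, the sample, the parcel, the letter, the crate, the voucher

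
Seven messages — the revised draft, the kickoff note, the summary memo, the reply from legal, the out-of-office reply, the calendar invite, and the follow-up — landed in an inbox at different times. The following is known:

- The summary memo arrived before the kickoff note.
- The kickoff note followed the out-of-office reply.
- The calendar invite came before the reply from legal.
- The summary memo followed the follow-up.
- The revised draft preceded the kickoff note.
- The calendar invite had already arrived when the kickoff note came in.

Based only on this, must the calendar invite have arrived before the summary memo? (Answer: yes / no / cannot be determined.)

No chain of stated constraints runs from the calendar invite to the summary memo, and none runs from the summary memo to the calendar invite either.
So the relative order of the calendar invite and the summary memo is not fixed by the given facts.

cannot be determined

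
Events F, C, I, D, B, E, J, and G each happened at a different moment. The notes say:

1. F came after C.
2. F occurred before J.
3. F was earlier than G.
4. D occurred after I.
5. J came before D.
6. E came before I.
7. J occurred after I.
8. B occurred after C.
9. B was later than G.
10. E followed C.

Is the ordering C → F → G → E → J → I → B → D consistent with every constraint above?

The constraints require I before J, but in the proposed sequence J appears ahead of I. That one violation is enough.

no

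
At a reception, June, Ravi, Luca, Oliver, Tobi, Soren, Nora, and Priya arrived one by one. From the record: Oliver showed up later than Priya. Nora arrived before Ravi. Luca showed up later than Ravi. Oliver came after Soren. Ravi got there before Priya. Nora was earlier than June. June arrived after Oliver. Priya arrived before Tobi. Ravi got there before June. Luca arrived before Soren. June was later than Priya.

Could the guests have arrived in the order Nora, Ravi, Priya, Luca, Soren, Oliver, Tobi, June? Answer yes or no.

Check each stated constraint against the proposed order — e.g. Ravi is ahead of June; Nora is ahead of June. Every pair is in the required order; nothing is violated.

yes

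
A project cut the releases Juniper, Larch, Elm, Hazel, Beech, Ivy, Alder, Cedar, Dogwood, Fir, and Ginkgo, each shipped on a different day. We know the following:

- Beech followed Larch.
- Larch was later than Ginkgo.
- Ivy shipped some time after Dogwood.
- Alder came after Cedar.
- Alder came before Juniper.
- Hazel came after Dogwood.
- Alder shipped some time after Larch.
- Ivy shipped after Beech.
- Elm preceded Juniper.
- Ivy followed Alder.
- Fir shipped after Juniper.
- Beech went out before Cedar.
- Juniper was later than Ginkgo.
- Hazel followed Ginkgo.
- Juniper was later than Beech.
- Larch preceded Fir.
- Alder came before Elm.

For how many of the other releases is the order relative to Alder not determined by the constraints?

Forced before Alder: Beech, Cedar, Ginkgo, and Larch; forced after Alder: Elm, Fir, Ivy, and Juniper.
That leaves Dogwood and Hazel with no forced order relative to Alder — 2.

2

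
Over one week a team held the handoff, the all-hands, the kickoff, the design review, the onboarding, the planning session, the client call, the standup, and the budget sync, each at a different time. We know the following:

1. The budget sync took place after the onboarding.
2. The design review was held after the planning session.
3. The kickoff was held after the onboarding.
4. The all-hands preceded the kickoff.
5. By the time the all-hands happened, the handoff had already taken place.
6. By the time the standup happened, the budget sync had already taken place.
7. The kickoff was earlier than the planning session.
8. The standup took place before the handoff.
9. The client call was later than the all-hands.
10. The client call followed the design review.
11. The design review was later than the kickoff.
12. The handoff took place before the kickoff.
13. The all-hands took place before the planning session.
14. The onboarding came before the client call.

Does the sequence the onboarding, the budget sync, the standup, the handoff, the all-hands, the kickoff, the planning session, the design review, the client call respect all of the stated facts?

Check each stated constraint against the proposed order — e.g. the onboarding is ahead of the kickoff; the onboarding is ahead of the client call. Every pair is in the required order; nothing is violated.

yes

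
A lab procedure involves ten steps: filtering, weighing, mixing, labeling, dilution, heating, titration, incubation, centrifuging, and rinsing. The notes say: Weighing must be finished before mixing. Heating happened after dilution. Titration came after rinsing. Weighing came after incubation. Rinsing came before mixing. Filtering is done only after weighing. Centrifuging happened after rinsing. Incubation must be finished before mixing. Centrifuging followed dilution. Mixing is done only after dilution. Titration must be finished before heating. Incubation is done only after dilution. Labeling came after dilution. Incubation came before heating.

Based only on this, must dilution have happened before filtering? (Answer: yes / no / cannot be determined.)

Chain the constraints: dilution → incubation → weighing → filtering. Each link is directly stated, so dilution comes before filtering.

yes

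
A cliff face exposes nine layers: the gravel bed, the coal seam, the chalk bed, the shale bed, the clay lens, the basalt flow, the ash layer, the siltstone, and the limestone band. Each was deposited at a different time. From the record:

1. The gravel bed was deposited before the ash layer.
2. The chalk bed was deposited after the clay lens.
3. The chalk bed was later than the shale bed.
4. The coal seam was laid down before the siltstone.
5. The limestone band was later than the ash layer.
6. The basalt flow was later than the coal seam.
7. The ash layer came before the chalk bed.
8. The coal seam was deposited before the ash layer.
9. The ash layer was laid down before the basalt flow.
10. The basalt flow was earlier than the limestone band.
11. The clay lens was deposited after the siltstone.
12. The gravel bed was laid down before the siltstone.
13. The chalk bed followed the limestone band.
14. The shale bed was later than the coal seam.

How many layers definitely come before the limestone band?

4

Directly stated before the limestone band: the ash layer and the basalt flow.
The coal seam reaches the limestone band via the coal seam → the basalt flow → the limestone band.
The gravel bed reaches the limestone band via the gravel bed → the ash layer → the limestone band.
That's the ash layer, the basalt flow, the coal seam, and the gravel bed — 4 in all.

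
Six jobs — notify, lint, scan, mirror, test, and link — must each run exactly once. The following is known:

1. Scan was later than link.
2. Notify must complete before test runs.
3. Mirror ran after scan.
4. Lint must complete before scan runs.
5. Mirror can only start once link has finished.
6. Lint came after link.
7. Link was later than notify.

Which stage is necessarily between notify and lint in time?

link

Tracing the constraints gives notify → link → lint, so link sits after notify and before lint.
No other stage is forced both after notify and before lint.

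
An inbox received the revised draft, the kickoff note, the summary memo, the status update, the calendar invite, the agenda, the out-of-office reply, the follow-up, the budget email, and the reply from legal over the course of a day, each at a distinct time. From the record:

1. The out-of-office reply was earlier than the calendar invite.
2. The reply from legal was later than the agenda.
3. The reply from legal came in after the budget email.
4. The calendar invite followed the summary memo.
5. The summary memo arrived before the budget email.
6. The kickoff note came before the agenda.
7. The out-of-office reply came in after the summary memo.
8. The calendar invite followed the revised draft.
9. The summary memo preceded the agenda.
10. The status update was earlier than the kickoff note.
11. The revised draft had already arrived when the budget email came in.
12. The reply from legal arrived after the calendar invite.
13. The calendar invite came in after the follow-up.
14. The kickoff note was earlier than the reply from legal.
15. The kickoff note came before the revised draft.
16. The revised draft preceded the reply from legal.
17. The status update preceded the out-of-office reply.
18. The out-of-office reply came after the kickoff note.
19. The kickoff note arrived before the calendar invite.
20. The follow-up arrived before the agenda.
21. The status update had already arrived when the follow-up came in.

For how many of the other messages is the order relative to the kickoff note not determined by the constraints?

Forced before the kickoff note: the status update; forced after the kickoff note: the agenda, the budget email, the calendar invite, the out-of-office reply, the reply from legal, and the revised draft.
That leaves the follow-up and the summary memo with no forced order relative to the kickoff note — 2.

2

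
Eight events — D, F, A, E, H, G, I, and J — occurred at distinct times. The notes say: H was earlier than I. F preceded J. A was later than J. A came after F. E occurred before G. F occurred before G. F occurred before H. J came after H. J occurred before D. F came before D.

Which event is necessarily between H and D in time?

Tracing the constraints gives H → J → D, so J sits after H and before D.
No other event is forced both after H and before D.

J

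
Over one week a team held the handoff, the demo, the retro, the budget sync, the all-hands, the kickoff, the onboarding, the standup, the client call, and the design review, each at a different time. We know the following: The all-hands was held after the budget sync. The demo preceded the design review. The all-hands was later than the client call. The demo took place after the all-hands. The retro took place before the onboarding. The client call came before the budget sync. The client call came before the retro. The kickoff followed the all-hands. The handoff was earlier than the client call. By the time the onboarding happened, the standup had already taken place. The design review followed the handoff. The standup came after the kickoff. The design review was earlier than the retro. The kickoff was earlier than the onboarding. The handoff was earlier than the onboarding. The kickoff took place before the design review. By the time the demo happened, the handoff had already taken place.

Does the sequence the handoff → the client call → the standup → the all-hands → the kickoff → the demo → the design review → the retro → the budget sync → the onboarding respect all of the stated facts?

The constraints require the budget sync before the all-hands, but in the proposed sequence the all-hands appears ahead of the budget sync. That one violation is enough.

no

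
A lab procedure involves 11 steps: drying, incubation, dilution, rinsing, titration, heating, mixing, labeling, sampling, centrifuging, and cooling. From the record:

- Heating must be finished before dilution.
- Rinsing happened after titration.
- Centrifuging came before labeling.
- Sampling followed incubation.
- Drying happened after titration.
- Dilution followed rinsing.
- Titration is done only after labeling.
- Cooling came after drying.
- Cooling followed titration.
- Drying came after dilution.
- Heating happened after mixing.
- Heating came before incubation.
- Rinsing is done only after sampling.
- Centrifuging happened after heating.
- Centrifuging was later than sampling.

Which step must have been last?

Every other step has a chain of constraints placing it before cooling, so cooling is last.

cooling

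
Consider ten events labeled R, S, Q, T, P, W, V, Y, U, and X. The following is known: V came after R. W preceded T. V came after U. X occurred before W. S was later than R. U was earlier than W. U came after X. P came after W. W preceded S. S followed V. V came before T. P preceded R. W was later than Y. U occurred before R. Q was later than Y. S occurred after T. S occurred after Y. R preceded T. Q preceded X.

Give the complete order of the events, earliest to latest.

The constraints fix every adjacent pair, so only one ordering works:
Y → Q → X → U → W → P → R → V → T → S.

Y, Q, X, U, W, P, R, V, T, S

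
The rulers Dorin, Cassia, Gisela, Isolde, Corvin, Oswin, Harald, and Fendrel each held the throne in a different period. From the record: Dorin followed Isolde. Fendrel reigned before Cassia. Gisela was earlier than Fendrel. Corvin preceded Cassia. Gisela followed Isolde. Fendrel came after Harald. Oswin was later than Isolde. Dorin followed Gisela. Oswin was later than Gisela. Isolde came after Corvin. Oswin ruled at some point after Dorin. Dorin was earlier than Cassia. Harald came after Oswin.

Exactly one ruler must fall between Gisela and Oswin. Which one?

Tracing the constraints gives Gisela → Dorin → Oswin, so Dorin sits after Gisela and before Oswin.
No other ruler is forced both after Gisela and before Oswin.

Dorin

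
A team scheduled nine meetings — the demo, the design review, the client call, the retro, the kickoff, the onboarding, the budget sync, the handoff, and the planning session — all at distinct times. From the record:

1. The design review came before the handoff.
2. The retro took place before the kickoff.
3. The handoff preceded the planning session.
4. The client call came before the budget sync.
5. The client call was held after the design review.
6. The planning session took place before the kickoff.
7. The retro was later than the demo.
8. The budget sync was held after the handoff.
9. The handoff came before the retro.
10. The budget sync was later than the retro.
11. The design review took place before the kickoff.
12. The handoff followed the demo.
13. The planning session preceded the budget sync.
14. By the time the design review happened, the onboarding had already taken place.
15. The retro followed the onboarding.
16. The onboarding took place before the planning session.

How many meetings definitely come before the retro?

Directly stated before the retro: the demo, the handoff, and the onboarding.
The design review reaches the retro via the design review → the handoff → the retro.
No chain forces the budget sync (or any of the others) ahead of the retro.
That's the demo, the design review, the handoff, and the onboarding — 4 in all.

4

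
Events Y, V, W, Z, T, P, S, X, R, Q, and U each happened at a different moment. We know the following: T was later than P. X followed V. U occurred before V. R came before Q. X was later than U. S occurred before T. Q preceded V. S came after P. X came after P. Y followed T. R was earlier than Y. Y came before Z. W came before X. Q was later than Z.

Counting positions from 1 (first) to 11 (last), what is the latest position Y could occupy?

7

Y must come before Q, V, X, and Z — 4 events forced after it.
Everything else can be placed before Y in some valid order, so Y can sit as late as position 11 − 4 = 7.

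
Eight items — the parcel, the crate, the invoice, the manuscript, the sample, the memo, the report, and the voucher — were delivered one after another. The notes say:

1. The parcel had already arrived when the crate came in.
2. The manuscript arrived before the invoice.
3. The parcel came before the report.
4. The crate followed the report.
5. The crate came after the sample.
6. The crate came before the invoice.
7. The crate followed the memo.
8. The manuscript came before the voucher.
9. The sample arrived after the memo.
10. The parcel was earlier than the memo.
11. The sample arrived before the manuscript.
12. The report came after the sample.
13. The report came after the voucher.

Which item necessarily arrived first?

the parcel

The parcel has a chain of constraints placing it before every other item, so the parcel must be first.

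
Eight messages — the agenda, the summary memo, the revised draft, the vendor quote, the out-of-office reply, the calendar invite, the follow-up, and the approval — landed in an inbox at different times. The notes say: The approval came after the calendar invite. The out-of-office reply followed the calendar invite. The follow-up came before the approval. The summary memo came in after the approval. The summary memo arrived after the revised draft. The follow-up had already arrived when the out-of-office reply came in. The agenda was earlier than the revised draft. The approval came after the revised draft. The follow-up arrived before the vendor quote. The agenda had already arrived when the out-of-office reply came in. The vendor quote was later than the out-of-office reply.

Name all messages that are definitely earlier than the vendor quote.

Directly stated before the vendor quote: the follow-up and the out-of-office reply.
The agenda reaches the vendor quote via the agenda → the out-of-office reply → the vendor quote.
The calendar invite reaches the vendor quote via the calendar invite → the out-of-office reply → the vendor quote.

the agenda, the calendar invite, the follow-up, the out-of-office reply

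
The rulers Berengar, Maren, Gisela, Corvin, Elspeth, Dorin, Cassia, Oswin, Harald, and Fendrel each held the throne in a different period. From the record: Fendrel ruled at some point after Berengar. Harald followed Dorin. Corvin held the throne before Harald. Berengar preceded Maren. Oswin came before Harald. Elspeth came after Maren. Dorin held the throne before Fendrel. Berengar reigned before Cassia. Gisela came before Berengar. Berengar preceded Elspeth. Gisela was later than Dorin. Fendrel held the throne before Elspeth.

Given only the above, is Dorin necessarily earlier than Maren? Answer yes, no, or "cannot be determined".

yes

Chain the constraints: Dorin → Gisela → Berengar → Maren. Each link is directly stated, so Dorin comes before Maren.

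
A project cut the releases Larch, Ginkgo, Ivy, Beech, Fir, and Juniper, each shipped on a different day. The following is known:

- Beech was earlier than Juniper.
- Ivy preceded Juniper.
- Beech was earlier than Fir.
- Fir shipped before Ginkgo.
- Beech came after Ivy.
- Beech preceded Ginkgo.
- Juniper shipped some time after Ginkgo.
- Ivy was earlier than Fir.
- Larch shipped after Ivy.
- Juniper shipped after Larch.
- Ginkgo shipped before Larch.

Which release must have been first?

Ivy has a chain of constraints placing it before every other release, so Ivy must be first.

Ivy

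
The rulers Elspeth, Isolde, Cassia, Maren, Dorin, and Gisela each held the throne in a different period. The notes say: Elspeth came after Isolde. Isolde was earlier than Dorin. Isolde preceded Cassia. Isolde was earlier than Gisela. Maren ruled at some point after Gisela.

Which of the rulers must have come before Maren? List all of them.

Gisela, Isolde

Directly stated before Maren: Gisela.
Isolde reaches Maren via Isolde → Gisela → Maren.
No chain forces Dorin (or any of the others) ahead of Maren.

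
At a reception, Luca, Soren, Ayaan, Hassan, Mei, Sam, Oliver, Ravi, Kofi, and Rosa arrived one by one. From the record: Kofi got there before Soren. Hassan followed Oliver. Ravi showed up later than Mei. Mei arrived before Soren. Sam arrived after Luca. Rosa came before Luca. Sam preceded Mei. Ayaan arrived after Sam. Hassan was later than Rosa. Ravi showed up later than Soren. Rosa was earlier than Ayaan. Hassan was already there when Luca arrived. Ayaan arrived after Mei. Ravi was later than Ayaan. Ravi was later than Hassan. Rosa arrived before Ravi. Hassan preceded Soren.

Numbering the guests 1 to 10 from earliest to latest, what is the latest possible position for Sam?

Sam must come before Ayaan, Mei, Ravi, and Soren — 4 guests forced after them.
Everything else can be placed before Sam in some valid order, so Sam can sit as late as position 10 − 4 = 6.

6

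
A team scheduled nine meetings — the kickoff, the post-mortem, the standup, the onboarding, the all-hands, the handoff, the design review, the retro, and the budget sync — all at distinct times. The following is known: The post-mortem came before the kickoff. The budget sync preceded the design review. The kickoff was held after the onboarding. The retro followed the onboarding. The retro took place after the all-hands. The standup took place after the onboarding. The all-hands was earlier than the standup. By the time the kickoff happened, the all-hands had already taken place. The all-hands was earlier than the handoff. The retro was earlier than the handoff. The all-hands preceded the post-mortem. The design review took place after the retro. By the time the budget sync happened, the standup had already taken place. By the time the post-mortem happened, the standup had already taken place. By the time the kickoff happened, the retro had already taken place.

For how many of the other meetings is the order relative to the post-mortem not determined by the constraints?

4

Forced before the post-mortem: the all-hands, the onboarding, and the standup; forced after the post-mortem: the kickoff.
That leaves the budget sync, the design review, the handoff, and the retro with no forced order relative to the post-mortem — 4.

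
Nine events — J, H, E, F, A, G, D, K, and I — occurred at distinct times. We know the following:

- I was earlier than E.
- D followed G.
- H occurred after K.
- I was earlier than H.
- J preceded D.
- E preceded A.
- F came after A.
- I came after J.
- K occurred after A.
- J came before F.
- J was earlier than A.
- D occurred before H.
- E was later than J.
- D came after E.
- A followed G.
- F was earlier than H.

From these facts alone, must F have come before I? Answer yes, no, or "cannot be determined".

no

Tracing the constraints gives I → E → A → F, so I must come before F.
That means F cannot be before I.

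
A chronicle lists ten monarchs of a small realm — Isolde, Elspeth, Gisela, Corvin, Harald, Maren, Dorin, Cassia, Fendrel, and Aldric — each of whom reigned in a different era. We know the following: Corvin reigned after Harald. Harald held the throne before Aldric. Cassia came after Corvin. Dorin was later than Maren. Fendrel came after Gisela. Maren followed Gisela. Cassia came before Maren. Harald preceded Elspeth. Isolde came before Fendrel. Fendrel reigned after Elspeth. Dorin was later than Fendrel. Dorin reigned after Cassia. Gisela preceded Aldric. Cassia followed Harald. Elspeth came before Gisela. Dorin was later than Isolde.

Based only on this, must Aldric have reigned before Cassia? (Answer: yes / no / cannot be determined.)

cannot be determined

No chain of stated constraints runs from Aldric to Cassia, and none runs from Cassia to Aldric either.
So the relative order of Aldric and Cassia is not fixed by the given facts.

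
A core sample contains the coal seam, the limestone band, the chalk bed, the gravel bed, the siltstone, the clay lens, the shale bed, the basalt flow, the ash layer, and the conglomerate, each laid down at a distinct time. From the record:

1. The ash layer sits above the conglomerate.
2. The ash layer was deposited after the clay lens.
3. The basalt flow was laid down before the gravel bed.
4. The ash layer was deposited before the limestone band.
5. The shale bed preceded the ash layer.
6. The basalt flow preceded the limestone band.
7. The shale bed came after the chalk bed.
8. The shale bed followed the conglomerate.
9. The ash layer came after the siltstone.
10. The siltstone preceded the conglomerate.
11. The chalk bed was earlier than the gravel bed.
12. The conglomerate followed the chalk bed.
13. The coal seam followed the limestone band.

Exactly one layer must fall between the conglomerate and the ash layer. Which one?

Tracing the constraints gives the conglomerate → the shale bed → the ash layer, so the shale bed sits after the conglomerate and before the ash layer.
No other layer is forced both after the conglomerate and before the ash layer.

the shale bed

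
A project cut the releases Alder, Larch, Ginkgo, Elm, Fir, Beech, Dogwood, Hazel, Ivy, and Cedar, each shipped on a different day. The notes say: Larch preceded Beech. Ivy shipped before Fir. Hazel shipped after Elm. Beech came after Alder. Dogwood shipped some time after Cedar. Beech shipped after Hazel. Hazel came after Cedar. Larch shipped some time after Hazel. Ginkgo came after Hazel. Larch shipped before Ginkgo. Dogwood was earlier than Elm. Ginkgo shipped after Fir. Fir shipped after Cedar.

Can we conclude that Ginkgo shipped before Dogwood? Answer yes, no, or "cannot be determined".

Tracing the constraints gives Dogwood → Elm → Hazel → Ginkgo, so Dogwood must come before Ginkgo.
That means Ginkgo cannot be before Dogwood.

no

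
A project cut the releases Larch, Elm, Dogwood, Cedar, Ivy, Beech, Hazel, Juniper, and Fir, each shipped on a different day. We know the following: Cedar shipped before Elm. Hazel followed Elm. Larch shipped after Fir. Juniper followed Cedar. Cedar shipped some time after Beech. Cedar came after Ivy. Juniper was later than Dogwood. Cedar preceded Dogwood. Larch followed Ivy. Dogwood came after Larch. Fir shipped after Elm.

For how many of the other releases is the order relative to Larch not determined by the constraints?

Forced before Larch: Beech, Cedar, Elm, Fir, and Ivy; forced after Larch: Dogwood and Juniper.
That leaves Hazel with no forced order relative to Larch — 1.

1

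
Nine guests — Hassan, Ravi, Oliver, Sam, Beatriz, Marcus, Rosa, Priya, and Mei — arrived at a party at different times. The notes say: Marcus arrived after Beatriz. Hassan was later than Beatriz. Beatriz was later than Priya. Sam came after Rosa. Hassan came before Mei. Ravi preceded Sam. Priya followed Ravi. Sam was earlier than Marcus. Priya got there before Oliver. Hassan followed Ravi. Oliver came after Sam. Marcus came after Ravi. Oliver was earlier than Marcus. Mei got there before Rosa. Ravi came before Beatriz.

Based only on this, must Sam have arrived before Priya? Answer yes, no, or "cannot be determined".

no

Tracing the constraints gives Priya → Beatriz → Hassan → Mei → Rosa → Sam, so Priya must come before Sam.
That means Sam cannot be before Priya.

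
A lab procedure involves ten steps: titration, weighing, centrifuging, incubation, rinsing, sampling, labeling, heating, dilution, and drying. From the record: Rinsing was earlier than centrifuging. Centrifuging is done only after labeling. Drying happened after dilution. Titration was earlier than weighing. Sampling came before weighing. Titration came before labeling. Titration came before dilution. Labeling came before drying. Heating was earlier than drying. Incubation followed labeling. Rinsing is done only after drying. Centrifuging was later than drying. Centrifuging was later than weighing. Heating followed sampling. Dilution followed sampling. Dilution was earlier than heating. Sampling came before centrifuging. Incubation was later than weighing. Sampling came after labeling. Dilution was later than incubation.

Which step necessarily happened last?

centrifuging

Every other step has a chain of constraints placing it before centrifuging, so centrifuging is last.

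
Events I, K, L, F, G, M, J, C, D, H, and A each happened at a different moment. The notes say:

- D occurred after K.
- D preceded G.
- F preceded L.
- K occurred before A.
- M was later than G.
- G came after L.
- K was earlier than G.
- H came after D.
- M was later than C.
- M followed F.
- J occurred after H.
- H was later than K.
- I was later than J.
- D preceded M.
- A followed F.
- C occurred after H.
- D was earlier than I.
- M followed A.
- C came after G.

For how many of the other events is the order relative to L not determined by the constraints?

6

Forced before L: F; forced after L: C, G, and M.
That leaves A, D, H, I, J, and K with no forced order relative to L — 6.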